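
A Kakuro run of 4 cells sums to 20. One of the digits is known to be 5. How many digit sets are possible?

4

4 distinct digits from 1–9 sum between 10 and 30.
Keeping only sets containing 5.
Enumerating: {1,5,6,8}, {2,4,5,9}, {2,5,6,7}, {3,4,5,8}.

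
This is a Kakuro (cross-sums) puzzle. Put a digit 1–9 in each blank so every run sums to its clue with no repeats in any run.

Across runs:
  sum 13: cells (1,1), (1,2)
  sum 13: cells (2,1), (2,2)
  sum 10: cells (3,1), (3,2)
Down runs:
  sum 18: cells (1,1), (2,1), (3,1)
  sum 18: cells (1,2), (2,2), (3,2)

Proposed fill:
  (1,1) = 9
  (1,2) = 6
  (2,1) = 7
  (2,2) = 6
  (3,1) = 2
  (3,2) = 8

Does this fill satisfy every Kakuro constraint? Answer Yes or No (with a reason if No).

No — the down run (1,2)–(3,2) sums to 20, not 18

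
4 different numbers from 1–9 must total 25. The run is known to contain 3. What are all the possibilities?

4 distinct digits from 1–9 sum between 10 and 30.
Keeping only sets containing 3.

{3,5,8,9}; {3,6,7,9}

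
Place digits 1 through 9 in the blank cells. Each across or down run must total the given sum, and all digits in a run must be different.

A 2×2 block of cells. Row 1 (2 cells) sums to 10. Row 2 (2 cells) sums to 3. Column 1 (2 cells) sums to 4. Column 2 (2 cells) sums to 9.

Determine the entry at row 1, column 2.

7

3 in 2 cells must be {1,2}; 4 in 2 cells must be {1,3}.
The 3 across and the 4 down share only 1, so (2,1) = 1.
(2,2) = 3 − 1 = 2 completes the 3 across.
(1,1) = 4 − 1 = 3 completes the 4 down.
(1,2) = 10 − 3 = 7 completes the 10 across.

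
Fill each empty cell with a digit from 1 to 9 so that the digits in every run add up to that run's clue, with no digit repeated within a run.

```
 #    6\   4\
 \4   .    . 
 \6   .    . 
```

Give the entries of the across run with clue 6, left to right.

5, 1

4 in 2 cells must be {1,3}.
The 4 across and the 6 down share only 1, so R1C1 = 1.
R1C2 = 4 − 1 = 3 completes the 4 across.
R2C1 = 6 − 1 = 5 completes the 6 down.
R2C2 = 6 − 5 = 1 completes the 6 across.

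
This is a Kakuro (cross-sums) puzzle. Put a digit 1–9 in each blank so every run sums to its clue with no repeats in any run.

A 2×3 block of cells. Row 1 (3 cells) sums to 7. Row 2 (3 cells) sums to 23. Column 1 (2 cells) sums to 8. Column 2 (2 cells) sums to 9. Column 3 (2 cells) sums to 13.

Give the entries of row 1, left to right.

7 in 3 cells must be {1,2,4}; 23 in 3 cells must be {6,8,9}.
The 7 across and the 13 down share only 4, so (1,3) = 4.
The 23 across and the 8 down share only 6, so (2,1) = 6.
(2,2) = 8: the only remaining digit allowed by both the 23 across and the 9 down.
(2,3) = 23 − 14 = 9 completes the 23 across.
(1,1) = 8 − 6 = 2 completes the 8 down.
(1,2) = 7 − 6 = 1 completes the 7 across.

2 1 4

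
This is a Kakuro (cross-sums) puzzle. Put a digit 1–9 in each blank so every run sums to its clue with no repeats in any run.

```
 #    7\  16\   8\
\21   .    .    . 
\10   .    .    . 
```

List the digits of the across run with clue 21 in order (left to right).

16 in 2 cells must be {7,9}.
The 10 across and the 16 down share only 7, so R2C2 = 7.
R1C2 = 16 − 7 = 9 completes the 16 down.
Nothing is forced directly, so branch on R1C1, whose candidates are 4 or 5. If R1C1 = 4: then R1C3 would have to be in {8} for the 21 across but in {1,2,3,5,6,7} for the 8 down — contradiction. So R1C1 = 5.
R1C3 = 21 − 14 = 7 completes the 21 across.
R2C1 = 7 − 5 = 2 completes the 7 down.
R2C3 = 10 − 9 = 1 completes the 10 across.

5 9 7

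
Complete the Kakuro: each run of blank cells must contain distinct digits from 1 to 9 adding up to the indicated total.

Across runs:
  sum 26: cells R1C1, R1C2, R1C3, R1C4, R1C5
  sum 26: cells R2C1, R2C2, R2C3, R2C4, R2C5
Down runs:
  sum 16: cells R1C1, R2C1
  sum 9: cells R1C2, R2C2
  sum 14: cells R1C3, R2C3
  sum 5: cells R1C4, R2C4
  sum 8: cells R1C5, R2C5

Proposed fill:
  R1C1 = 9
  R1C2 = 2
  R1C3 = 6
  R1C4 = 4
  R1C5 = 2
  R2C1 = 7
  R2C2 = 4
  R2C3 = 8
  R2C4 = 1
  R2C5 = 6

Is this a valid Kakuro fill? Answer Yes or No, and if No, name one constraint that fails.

No — the down run R1C2–R2C2 sums to 6, not 9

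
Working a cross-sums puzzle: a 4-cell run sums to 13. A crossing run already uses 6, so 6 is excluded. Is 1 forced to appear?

Every partition of 13 into 4 distinct digits under that restriction includes 1: {1,2,3,7}, {1,3,4,5}.

Yes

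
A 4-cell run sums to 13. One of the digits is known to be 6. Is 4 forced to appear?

Yes

The only way to make 13 from 4 distinct digits under that restriction is {1,2,4,6}, which contains 4.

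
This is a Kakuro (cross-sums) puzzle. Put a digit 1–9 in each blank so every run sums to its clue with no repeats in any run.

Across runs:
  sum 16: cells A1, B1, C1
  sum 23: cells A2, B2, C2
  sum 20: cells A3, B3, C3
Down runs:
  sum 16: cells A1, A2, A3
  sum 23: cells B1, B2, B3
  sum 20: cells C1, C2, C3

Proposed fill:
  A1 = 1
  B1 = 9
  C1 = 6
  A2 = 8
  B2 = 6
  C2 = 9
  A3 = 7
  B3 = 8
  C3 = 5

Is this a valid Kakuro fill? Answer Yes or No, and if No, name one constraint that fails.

Yes

Across: 1+9+6=16; 8+6+9=23; 7+8+5=20. Down: 1+8+7=16; 9+6+8=23; 6+9+5=20. No digit repeats within any run.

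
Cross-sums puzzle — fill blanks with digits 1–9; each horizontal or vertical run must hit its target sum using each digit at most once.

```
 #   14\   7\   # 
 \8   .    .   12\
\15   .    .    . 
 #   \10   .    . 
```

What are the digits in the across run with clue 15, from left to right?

7 in 3 cells must be {1,2,4}.
Nothing is forced directly, so branch on R1C1, whose candidates are 5 or 6. If R1C1 = 5: then R1C2 would have to be in {3} for the 8 across but in {1,2,4} for the 7 down — contradiction. So R1C1 = 6.
R1C2 = 8 − 6 = 2 completes the 8 across.
R2C1 = 14 − 6 = 8 completes the 14 down.
No cell is forced outright now. R2C2 can only be 1 or 4 (the digits allowed by both its 15 across and its 7 down). If R2C2 = 1: then R2C3 would have to be in {6} for the 15 across but in {3,4,5,7,8,9} for the 12 down — contradiction. So R2C2 = 4.
R2C3 = 15 − 12 = 3 completes the 15 across.
R3C2 = 7 − 6 = 1 completes the 7 down.
R3C3 = 10 − 1 = 9 completes the 10 across.

8, 4, 3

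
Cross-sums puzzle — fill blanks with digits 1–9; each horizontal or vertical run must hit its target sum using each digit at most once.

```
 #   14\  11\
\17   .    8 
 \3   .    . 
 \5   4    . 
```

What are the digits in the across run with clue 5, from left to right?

4 1

17 in 2 cells must be {8,9}; 3 in 2 cells must be {1,2}.
R1C1 = 17 − 8 = 9 completes the 17 across.
R2C1 = 14 − 13 = 1 completes the 14 down.
R2C2 = 3 − 1 = 2 completes the 3 across.
R3C2 = 5 − 4 = 1 completes the 5 across.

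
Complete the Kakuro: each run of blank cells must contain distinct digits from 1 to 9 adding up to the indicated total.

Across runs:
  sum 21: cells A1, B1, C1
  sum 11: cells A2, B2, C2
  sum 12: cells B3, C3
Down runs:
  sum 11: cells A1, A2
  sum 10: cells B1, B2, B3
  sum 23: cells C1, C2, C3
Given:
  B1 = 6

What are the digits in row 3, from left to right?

23 in 3 cells must be {6,8,9}.
C1 = 8: the only remaining digit allowed by both the 21 across and the 23 down.
C2 = 6: the only remaining digit allowed by both the 11 across and the 23 down.
Given what's placed, B3 must be 3 to fit the 12 across and 10 down.
C3 = 12 − 3 = 9 completes the 12 across.
A1 = 21 − 14 = 7 completes the 21 across.
A2 = 11 − 7 = 4 completes the 11 down.
B2 = 11 − 10 = 1 completes the 11 across.

3, 9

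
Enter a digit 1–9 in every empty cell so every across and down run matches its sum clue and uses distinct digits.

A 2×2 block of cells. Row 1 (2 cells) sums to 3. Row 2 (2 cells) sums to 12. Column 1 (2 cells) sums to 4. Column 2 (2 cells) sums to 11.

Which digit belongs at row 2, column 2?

9

3 in 2 cells must be {1,2}; 4 in 2 cells must be {1,3}.
The 3 across and the 4 down share only 1, so (1,1) = 1.
(1,2) = 3 − 1 = 2 completes the 3 across.
(2,1) = 4 − 1 = 3 completes the 4 down.
(2,2) = 12 − 3 = 9 completes the 12 across.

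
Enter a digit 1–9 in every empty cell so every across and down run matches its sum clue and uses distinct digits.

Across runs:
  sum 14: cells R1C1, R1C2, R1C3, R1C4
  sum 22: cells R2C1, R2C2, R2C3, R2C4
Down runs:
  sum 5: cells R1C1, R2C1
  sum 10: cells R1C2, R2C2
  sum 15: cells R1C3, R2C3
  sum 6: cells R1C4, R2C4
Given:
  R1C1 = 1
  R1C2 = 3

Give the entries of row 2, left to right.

4, 7, 9, 2

R2C1 = 5 − 1 = 4 completes the 5 down.
R2C2 = 10 − 3 = 7 completes the 10 down.
Nothing is forced directly, so branch on R2C4, whose candidates are 2 or 5. If R2C4 = 5: then R1C4 would have to be in {2,4,6,8} for the 14 across but in {1} for the 6 down — contradiction. So R2C4 = 2.
R1C4 = 6 − 2 = 4 completes the 6 down.
R2C3 = 22 − 13 = 9 completes the 22 across.
R1C3 = 14 − 8 = 6 completes the 14 across.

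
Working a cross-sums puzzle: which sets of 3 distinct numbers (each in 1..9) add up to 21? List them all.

3 distinct digits from 1–9 sum between 6 and 24.

{4,8,9}; {5,7,9}; {6,7,8}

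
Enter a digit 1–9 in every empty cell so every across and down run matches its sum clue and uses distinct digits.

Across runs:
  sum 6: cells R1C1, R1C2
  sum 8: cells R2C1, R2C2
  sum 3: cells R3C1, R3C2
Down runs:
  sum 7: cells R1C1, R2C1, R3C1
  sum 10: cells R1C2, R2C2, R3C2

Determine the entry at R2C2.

3 in 2 cells must be {1,2}; 7 in 3 cells must be {1,2,4}.
Nothing is forced directly, so branch on R2C1, whose candidates are 1 or 2. If R2C1 = 2: that forces R2C2 = 6, R3C1 = 1, after which R3C2 would have to be in {2} for the 3 across but in {1,3} for the 10 down — contradiction. So R2C1 = 1.
R2C2 = 8 − 1 = 7 completes the 8 across.
Given what's placed, R3C1 must be 2 to fit the 3 across and 7 down.
R3C2 = 3 − 2 = 1 completes the 3 across.
R1C1 = 7 − 3 = 4 completes the 7 down.
R1C2 = 6 − 4 = 2 completes the 6 across.

7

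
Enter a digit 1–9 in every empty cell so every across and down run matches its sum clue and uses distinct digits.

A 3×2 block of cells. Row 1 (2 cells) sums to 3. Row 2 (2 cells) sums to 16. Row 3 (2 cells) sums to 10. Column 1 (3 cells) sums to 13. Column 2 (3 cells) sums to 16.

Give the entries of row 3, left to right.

4, 6

3 in 2 cells must be {1,2}; 16 in 2 cells must be {7,9}.
Nothing is forced directly, so branch on (1,1), whose candidates are 1 or 2. If (1,1) = 1: that forces (1,2) = 2, (2,2) = 9, after which (3,2) would have to be in {1,2,3,4,6,7,8,9} for the 10 across but in {5} for the 16 down — contradiction. So (1,1) = 2.
(1,2) = 3 − 2 = 1 completes the 3 across.
Given what's placed, (2,1) must be 7 to fit the 16 across and 13 down.
(2,2) = 16 − 7 = 9 completes the 16 across.
(3,1) = 13 − 9 = 4 completes the 13 down.
(3,2) = 10 − 4 = 6 completes the 10 across.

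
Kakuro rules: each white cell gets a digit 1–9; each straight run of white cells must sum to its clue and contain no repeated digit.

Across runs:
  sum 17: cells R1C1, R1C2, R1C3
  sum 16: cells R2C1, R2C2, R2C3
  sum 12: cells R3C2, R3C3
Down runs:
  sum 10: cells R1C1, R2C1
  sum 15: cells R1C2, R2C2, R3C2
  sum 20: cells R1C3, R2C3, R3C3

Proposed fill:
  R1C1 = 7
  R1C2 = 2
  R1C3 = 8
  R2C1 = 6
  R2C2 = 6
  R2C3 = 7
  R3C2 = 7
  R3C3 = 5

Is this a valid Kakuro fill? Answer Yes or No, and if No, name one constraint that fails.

No — the down run R1C1–R2C1 sums to 13, not 10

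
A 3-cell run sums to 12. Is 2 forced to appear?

Counterexample: {1,3,8} sums to 12 without using 2.

No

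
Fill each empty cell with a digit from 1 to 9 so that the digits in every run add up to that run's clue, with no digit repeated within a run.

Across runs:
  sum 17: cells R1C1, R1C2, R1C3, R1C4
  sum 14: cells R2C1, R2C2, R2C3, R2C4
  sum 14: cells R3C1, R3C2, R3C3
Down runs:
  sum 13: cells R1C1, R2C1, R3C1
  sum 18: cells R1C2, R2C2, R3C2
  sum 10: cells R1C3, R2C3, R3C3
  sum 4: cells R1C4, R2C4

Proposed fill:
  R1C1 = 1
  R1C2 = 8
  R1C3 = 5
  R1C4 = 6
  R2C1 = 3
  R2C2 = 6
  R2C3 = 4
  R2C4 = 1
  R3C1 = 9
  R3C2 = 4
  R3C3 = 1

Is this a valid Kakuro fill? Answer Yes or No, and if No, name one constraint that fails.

No — the across run R1C1–R1C4 sums to 20, not 17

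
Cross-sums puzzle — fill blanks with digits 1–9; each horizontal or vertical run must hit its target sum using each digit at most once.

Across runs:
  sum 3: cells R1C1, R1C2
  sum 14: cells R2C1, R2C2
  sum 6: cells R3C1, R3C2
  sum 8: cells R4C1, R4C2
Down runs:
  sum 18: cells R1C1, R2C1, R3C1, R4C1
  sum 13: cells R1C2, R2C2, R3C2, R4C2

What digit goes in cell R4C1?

3 in 2 cells must be {1,2}.
Nothing is forced directly, so branch on R2C2, whose candidates are 5 or 6. If R2C2 = 5: that forces R1C2 = 1, R2C1 = 9, R3C2 = 4, R4C2 = 3, R1C1 = 2, after which R3C1 would have to be in {2} for the 6 across but in {1,3,4,6} for the 18 down — contradiction. So R2C2 = 6.
R2C1 = 14 − 6 = 8 completes the 14 across.
Nothing is forced directly, so branch on R1C1, whose candidates are 1 or 2. If R1C1 = 2: that forces R1C2 = 1, R4C2 = 2, R3C2 = 4, after which R4C1 would have to be in {6} for the 8 across but in {1,3,5,7} for the 18 down — contradiction. So R1C1 = 1.
R1C2 = 3 − 1 = 2 completes the 3 across.
R4C2 = 1: the only remaining digit allowed by both the 8 across and the 13 down.
R3C2 = 13 − 9 = 4 completes the 13 down.
R4C1 = 8 − 1 = 7 completes the 8 across.

7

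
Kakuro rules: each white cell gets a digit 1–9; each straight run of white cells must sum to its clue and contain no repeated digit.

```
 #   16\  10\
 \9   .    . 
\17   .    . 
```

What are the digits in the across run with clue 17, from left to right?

9 8

17 in 2 cells must be {8,9}; 16 in 2 cells must be {7,9}.
The 9 across and the 16 down share only 7, so R1C1 = 7.
R1C2 = 9 − 7 = 2 completes the 9 across.
R2C1 = 16 − 7 = 9 completes the 16 down.
R2C2 = 17 − 9 = 8 completes the 17 across.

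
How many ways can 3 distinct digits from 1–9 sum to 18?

7

3 distinct digits from 1–9 sum between 6 and 24.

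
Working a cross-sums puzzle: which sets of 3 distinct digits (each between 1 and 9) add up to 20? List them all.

3 distinct digits from 1–9 sum between 6 and 24.

{3,8,9}; {4,7,9}; {5,6,9}; {5,7,8}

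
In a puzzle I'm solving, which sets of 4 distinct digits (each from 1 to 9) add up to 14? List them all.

{1,2,3,8}; {1,2,4,7}; {1,2,5,6}; {1,3,4,6}; {2,3,4,5}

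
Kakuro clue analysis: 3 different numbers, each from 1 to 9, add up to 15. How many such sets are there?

8

3 distinct digits from 1–9 sum between 6 and 24.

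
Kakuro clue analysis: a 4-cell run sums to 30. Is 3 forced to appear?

The only way to make 30 from 4 distinct digits is {6,7,8,9}, which does not contain 3.

No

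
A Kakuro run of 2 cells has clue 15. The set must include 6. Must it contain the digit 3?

No

The only way to make 15 from 2 distinct digits under that restriction is {6,9}, which does not contain 3.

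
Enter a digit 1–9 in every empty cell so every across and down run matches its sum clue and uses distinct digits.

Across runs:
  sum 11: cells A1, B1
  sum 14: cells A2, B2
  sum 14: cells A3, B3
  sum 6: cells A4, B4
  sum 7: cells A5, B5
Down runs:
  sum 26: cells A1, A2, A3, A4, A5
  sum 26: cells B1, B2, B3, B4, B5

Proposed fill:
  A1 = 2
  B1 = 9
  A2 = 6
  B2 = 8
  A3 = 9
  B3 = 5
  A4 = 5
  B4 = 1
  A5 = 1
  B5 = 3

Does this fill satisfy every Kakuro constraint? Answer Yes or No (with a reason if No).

No — the down run A1–A5 sums to 23, not 26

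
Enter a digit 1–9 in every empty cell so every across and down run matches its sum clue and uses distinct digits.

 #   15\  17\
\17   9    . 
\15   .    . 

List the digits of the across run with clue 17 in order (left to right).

17 in 2 cells must be {8,9}.
R1C2 = 17 − 9 = 8 completes the 17 across.
R2C1 = 15 − 9 = 6 completes the 15 down.
R2C2 = 15 − 6 = 9 completes the 15 across.

9, 8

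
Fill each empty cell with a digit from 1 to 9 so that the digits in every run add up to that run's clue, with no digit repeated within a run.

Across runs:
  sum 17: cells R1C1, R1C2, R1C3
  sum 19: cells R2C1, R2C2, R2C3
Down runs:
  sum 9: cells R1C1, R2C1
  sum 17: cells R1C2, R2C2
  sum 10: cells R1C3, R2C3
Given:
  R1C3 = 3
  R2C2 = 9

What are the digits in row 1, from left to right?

17 in 2 cells must be {8,9}.
R1C2 = 17 − 9 = 8 completes the 17 down.
R2C3 = 10 − 3 = 7 completes the 10 down.
R1C1 = 17 − 11 = 6 completes the 17 across.
R2C1 = 19 − 16 = 3 completes the 19 across.

6 8 3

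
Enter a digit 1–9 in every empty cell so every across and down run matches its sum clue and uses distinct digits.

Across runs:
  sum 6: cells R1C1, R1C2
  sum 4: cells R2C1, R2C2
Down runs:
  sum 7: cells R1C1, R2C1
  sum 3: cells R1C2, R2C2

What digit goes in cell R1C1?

4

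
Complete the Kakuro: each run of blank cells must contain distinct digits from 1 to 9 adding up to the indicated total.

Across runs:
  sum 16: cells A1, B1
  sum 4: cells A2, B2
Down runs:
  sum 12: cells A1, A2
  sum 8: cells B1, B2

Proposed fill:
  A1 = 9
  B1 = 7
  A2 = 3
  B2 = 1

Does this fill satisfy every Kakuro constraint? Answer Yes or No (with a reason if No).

Yes

Across: 9+7=16; 3+1=4. Down: 9+3=12; 7+1=8. No digit repeats within any run.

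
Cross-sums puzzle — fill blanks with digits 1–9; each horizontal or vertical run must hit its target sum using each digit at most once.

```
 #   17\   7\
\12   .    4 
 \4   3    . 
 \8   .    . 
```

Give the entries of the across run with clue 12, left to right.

4 in 2 cells must be {1,3}; 7 in 3 cells must be {1,2,4}.
R1C1 = 12 − 4 = 8 completes the 12 across.
R2C2 = 4 − 3 = 1 completes the 4 across.
R3C1 = 17 − 11 = 6 completes the 17 down.
R3C2 = 8 − 6 = 2 completes the 8 across.

8 4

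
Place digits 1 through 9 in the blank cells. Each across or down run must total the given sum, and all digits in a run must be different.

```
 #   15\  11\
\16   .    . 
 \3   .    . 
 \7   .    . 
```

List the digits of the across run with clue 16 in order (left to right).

16 in 2 cells must be {7,9}; 3 in 2 cells must be {1,2}.
The 16 across and the 11 down share only 7, so R1C2 = 7.
Given what's placed, R2C2 must be 1 to fit the 3 across and 11 down.
R3C2 = 11 − 8 = 3 completes the 11 down.
R1C1 = 16 − 7 = 9 completes the 16 across.
R2C1 = 3 − 1 = 2 completes the 3 across.
R3C1 = 7 − 3 = 4 completes the 7 across.

9 7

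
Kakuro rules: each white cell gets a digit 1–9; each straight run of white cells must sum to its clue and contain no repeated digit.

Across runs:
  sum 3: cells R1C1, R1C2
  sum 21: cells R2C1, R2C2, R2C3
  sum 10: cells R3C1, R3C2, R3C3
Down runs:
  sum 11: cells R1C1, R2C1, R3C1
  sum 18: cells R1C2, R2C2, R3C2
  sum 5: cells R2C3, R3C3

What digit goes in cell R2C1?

8

3 in 2 cells must be {1,2}.
Only 4 fits R2C3 under both its across sum 21 and down sum 5.
R3C3 = 5 − 4 = 1 completes the 5 down.
Given what's placed, R2C1 must be 8 to fit the 21 across and 11 down.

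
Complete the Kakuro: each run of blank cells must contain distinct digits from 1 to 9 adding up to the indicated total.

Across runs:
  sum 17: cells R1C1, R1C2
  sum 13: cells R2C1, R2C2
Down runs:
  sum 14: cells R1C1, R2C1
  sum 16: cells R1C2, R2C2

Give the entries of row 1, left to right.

8, 9

17 in 2 cells must be {8,9}; 16 in 2 cells must be {7,9}.
The 17 across and the 16 down share only 9, so R1C2 = 9.
R2C2 = 16 − 9 = 7 completes the 16 down.
R1C1 = 17 − 9 = 8 completes the 17 across.
R2C1 = 13 − 7 = 6 completes the 13 across.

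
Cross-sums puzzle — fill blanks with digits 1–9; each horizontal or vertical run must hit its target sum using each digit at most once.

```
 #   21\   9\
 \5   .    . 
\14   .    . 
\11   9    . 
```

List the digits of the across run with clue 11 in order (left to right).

9 2

R1C1 = 4: the only remaining digit allowed by both the 5 across and the 21 down.
R1C2 = 5 − 4 = 1 completes the 5 across.
R2C1 = 21 − 13 = 8 completes the 21 down.
R2C2 = 14 − 8 = 6 completes the 14 across.
R3C2 = 11 − 9 = 2 completes the 11 across.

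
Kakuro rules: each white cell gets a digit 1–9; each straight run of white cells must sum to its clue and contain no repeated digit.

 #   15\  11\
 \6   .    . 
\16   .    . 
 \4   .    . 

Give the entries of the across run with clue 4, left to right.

1 3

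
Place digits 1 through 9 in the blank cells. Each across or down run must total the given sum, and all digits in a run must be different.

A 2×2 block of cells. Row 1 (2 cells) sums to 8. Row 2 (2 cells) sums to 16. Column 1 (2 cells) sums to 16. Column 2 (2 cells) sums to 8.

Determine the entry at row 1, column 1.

16 in 2 cells must be {7,9}.
The 8 across and the 16 down share only 7, so (1,1) = 7.
(1,2) = 8 − 7 = 1 completes the 8 across.
(2,1) = 16 − 7 = 9 completes the 16 down.
(2,2) = 16 − 9 = 7 completes the 16 across.

7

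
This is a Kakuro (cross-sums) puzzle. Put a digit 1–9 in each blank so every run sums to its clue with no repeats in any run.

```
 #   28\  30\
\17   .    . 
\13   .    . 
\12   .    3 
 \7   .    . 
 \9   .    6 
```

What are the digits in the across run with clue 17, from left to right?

8 9

17 in 2 cells must be {8,9}.
R3C1 = 12 − 3 = 9 completes the 12 across.
R5C1 = 9 − 6 = 3 completes the 9 across.
Given what's placed, R1C1 must be 8 to fit the 17 across and 28 down.
R1C2 = 17 − 8 = 9 completes the 17 across.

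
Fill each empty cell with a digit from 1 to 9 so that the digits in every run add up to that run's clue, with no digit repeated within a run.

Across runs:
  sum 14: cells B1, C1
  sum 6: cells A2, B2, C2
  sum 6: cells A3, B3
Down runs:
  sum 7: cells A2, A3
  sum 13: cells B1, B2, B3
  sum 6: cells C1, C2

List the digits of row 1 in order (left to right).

9 5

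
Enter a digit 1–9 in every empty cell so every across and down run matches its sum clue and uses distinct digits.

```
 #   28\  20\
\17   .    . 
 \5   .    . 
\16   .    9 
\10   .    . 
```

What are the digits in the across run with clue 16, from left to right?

17 in 2 cells must be {8,9}; 16 in 2 cells must be {7,9}.
R1C2 = 8: the only remaining digit allowed by both the 17 across and the 20 down.
Only 4 fits R2C1 under both its across sum 5 and down sum 28.
R2C2 = 5 − 4 = 1 completes the 5 across.
R3C1 = 16 − 9 = 7 completes the 16 across.
R4C2 = 20 − 18 = 2 completes the 20 down.
R1C1 = 17 − 8 = 9 completes the 17 across.
R4C1 = 10 − 2 = 8 completes the 10 across.

7 9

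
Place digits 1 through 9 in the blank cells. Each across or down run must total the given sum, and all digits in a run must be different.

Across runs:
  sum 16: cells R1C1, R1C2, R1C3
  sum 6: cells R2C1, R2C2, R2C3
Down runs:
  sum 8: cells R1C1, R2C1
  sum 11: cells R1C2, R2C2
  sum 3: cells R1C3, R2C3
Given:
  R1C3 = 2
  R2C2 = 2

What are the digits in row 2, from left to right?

3, 2, 1

6 in 3 cells must be {1,2,3}; 3 in 2 cells must be {1,2}.
R1C2 = 11 − 2 = 9 completes the 11 down.
R2C3 = 3 − 2 = 1 completes the 3 down.
R1C1 = 16 − 11 = 5 completes the 16 across.
R2C1 = 6 − 3 = 3 completes the 6 across.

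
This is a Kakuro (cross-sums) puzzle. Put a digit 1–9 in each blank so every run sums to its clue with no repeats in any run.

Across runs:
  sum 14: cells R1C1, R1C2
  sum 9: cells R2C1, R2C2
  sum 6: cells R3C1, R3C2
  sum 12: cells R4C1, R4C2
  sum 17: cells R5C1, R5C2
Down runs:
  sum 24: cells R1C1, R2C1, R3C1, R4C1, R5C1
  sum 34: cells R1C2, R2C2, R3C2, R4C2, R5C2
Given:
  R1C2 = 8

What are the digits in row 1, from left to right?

17 in 2 cells must be {8,9}; 34 in 5 cells must be {4,6,7,8,9}.
R1C1 = 14 − 8 = 6 completes the 14 across.

6, 8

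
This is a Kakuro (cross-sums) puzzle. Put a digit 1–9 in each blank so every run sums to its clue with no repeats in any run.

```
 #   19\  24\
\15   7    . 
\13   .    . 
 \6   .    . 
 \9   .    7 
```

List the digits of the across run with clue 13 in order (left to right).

9 4

R1C2 = 15 − 7 = 8 completes the 15 across.
R4C1 = 9 − 7 = 2 completes the 9 across.
No cell is forced outright now. R3C1 can only be 1 or 4 (the digits allowed by both its 6 across and its 19 down). If R3C1 = 4: that forces R2C1 = 6, after which R2C2 would have to be in {7} for the 13 across but in {3,4,5,6} for the 24 down — contradiction. So R3C1 = 1.
R2C1 = 19 − 10 = 9 completes the 19 down.
R2C2 = 13 − 9 = 4 completes the 13 across.
R3C2 = 6 − 1 = 5 completes the 6 across.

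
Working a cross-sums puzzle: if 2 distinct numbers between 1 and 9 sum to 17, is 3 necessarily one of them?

The only way to make 17 from 2 distinct digits is {8,9}, which does not contain 3.

No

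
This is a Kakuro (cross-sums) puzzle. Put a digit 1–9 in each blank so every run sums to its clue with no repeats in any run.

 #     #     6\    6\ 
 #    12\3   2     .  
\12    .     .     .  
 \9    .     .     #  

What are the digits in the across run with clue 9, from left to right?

3 in 2 cells must be {1,2}; 6 in 3 cells must be {1,2,3}.
R1C3 = 3 − 2 = 1 completes the 3 across.
R2C3 = 6 − 1 = 5 completes the 6 down.
No cell is forced outright now. R2C1 can only be 3 or 4 (the digits allowed by both its 12 across and its 12 down). If R2C1 = 3: then R2C2 would have to be in {4} for the 12 across but in {1,3} for the 6 down — contradiction. So R2C1 = 4.
R2C2 = 12 − 9 = 3 completes the 12 across.
R3C1 = 12 − 4 = 8 completes the 12 down.
R3C2 = 9 − 8 = 1 completes the 9 across.

8 1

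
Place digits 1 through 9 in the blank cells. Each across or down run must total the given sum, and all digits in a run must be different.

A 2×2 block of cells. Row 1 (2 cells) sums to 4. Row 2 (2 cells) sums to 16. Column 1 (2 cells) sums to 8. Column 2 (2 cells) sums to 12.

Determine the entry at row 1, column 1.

1

4 in 2 cells must be {1,3}; 16 in 2 cells must be {7,9}.
The 4 across and the 12 down share only 3, so (1,2) = 3.
The 16 across and the 8 down share only 7, so (2,1) = 7.
(2,2) = 16 − 7 = 9 completes the 16 across.
(1,1) = 4 − 3 = 1 completes the 4 across.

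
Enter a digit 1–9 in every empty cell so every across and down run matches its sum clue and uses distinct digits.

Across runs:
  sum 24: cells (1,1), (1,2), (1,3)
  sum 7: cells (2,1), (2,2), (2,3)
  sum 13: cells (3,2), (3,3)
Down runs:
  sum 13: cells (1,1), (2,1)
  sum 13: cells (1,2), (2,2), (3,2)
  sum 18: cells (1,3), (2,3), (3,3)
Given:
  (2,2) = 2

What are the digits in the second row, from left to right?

24 in 3 cells must be {7,8,9}; 7 in 3 cells must be {1,2,4}.
Given what's placed, (2,1) must be 4 to fit the 7 across and 13 down.
(2,3) = 7 − 6 = 1 completes the 7 across.
(1,1) = 13 − 4 = 9 completes the 13 down.
Given what's placed, (1,3) must be 8 to fit the 24 across and 18 down.
(3,3) = 18 − 9 = 9 completes the 18 down.
(1,2) = 24 − 17 = 7 completes the 24 across.
(3,2) = 13 − 9 = 4 completes the 13 across.

4 2 1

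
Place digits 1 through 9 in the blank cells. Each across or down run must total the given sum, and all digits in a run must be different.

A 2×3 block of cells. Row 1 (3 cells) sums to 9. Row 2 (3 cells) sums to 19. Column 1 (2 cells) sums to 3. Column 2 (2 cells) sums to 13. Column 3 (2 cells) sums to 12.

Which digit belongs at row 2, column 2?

3 in 2 cells must be {1,2}.
The 19 across and the 3 down share only 2, so (2,1) = 2.
(1,1) = 3 − 2 = 1 completes the 3 down.
Nothing is forced directly, so branch on (1,2), whose candidates are 5 or 6. If (1,2) = 6: then (1,3) would have to be in {2} for the 9 across but in {3,4,5,7,8,9} for the 12 down — contradiction. So (1,2) = 5.
(1,3) = 9 − 6 = 3 completes the 9 across.
(2,2) = 13 − 5 = 8 completes the 13 down.
(2,3) = 19 − 10 = 9 completes the 19 across.

8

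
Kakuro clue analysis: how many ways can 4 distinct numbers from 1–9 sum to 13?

4 distinct digits from 1–9 sum between 10 and 30.
Enumerating: {1,2,3,7}, {1,2,4,6}, {1,3,4,5}.

3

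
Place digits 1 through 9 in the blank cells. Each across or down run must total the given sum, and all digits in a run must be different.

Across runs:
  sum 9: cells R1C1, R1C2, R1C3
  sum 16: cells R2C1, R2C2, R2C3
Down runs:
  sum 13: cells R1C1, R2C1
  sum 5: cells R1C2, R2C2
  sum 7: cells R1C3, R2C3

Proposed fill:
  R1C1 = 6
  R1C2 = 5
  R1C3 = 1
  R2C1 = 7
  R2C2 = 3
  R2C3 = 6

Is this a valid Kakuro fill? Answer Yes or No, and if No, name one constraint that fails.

No — the down run R1C2–R2C2 sums to 8, not 5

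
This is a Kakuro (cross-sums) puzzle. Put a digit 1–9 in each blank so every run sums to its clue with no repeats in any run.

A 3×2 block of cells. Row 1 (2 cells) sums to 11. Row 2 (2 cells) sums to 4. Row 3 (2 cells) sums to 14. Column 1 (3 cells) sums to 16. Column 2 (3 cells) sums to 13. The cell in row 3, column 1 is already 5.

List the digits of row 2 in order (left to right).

4 in 2 cells must be {1,3}.
Given what's placed, (2,1) must be 3 to fit the 4 across and 16 down.
(2,2) = 4 − 3 = 1 completes the 4 across.
(3,2) = 14 − 5 = 9 completes the 14 across.
(1,1) = 16 − 8 = 8 completes the 16 down.
(1,2) = 11 − 8 = 3 completes the 11 across.

3 1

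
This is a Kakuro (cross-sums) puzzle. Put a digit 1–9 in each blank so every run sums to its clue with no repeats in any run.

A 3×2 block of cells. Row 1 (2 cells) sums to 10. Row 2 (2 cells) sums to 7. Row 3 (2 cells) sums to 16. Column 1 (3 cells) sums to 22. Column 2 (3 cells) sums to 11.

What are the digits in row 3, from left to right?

16 in 2 cells must be {7,9}.
The 16 across and the 11 down share only 7, so (3,2) = 7.
(3,1) = 16 − 7 = 9 completes the 16 across.
Nothing is forced directly, so branch on (1,2), whose candidates are 1 or 3. If (1,2) = 1: then (1,1) would have to be in {9} for the 10 across but in {5,6,7,8} for the 22 down — contradiction. So (1,2) = 3.
(1,1) = 10 − 3 = 7 completes the 10 across.
(2,1) = 22 − 16 = 6 completes the 22 down.
(2,2) = 7 − 6 = 1 completes the 7 across.

9 7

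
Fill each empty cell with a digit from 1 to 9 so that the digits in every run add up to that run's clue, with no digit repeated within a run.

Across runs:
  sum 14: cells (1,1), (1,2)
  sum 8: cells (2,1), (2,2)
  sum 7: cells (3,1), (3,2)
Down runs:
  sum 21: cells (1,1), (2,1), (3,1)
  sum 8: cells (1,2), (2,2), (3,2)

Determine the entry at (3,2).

2

The 14 across and the 8 down share only 5, so (1,2) = 5.
(1,1) = 14 − 5 = 9 completes the 14 across.
Nothing is forced directly, so branch on (2,1), whose candidates are 5 or 7. If (2,1) = 5: then (2,2) would have to be in {3} for the 8 across but in {1,2} for the 8 down — contradiction. So (2,1) = 7.
(2,2) = 8 − 7 = 1 completes the 8 across.
(3,1) = 21 − 16 = 5 completes the 21 down.
(3,2) = 7 − 5 = 2 completes the 7 across.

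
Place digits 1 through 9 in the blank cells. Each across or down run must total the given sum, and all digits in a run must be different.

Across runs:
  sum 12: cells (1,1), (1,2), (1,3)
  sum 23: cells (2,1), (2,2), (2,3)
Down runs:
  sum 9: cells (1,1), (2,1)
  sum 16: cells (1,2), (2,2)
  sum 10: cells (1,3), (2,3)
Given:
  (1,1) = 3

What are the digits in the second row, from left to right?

23 in 3 cells must be {6,8,9}; 16 in 2 cells must be {7,9}.
(1,2) = 7: the only remaining digit allowed by both the 12 across and the 16 down.
(1,3) = 12 − 10 = 2 completes the 12 across.
(2,1) = 9 − 3 = 6 completes the 9 down.
(2,2) = 16 − 7 = 9 completes the 16 down.
(2,3) = 23 − 15 = 8 completes the 23 across.

6 9 8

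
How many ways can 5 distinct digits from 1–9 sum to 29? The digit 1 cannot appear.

6

5 distinct digits from 1–9 sum between 15 and 35.
Dropping sets that contain 1.
Enumerating: {2,3,7,8,9}, {2,4,6,8,9}, {2,5,6,7,9}, {3,4,5,8,9}, {3,4,6,7,9}, {3,5,6,7,8}.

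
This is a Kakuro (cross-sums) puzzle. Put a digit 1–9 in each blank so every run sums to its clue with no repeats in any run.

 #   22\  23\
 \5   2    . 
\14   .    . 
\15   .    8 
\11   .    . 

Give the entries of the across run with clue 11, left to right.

R1C2 = 5 − 2 = 3 completes the 5 across.
Given what's placed, R2C2 must be 5 to fit the 14 across and 23 down.
R3C1 = 15 − 8 = 7 completes the 15 across.
R4C2 = 23 − 16 = 7 completes the 23 down.
R2C1 = 14 − 5 = 9 completes the 14 across.
R4C1 = 11 − 7 = 4 completes the 11 across.

4 7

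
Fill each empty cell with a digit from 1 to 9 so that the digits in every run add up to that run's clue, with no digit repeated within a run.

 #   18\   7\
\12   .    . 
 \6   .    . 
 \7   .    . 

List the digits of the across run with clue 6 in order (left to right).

4, 2

7 in 3 cells must be {1,2,4}.
The 12 across and the 7 down share only 4, so R1C2 = 4.
R1C1 = 12 − 4 = 8 completes the 12 across.
Nothing is forced directly, so branch on R2C1, whose candidates are 1 or 4. If R2C1 = 1: then R2C2 would have to be in {5} for the 6 across but in {1,2} for the 7 down — contradiction. So R2C1 = 4.
R2C2 = 6 − 4 = 2 completes the 6 across.
R3C1 = 18 − 12 = 6 completes the 18 down.
R3C2 = 7 − 6 = 1 completes the 7 across.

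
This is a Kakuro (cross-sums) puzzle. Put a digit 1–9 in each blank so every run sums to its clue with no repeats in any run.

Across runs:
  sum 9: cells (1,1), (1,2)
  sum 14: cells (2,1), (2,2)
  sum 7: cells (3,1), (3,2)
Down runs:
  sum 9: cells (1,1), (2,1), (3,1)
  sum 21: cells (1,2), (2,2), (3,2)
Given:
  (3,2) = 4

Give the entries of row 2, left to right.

5 9

Given what's placed, (1,2) must be 8 to fit the 9 across and 21 down.
(2,2) = 21 − 12 = 9 completes the 21 down.
(3,1) = 7 − 4 = 3 completes the 7 across.
(1,1) = 9 − 8 = 1 completes the 9 across.
(2,1) = 14 − 9 = 5 completes the 14 across.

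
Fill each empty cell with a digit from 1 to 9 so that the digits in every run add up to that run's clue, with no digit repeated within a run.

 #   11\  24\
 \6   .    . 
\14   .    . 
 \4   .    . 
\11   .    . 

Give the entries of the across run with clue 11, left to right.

3 8

4 in 2 cells must be {1,3}; 11 in 4 cells must be {1,2,3,5}.
Only 5 fits R2C1 under both its across sum 14 and down sum 11.
R2C2 = 14 − 5 = 9 completes the 14 across.
Nothing is forced directly, so branch on R3C2, whose candidates are 1 or 3. If R3C2 = 1: then R1C2 would have to be in {1,2,4,5} for the 6 across but in {6,8} for the 24 down — contradiction. So R3C2 = 3.
R3C1 = 4 − 3 = 1 completes the 4 across.
R1C1 = 2: the only remaining digit allowed by both the 6 across and the 11 down.
R1C2 = 6 − 2 = 4 completes the 6 across.
R4C1 = 11 − 8 = 3 completes the 11 down.
R4C2 = 11 − 3 = 8 completes the 11 across.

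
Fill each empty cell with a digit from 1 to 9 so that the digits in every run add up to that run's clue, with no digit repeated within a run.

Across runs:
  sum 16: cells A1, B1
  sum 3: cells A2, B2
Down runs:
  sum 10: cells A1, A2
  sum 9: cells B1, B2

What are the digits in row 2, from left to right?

1 2

16 in 2 cells must be {7,9}; 3 in 2 cells must be {1,2}.
The 16 across and the 9 down share only 7, so B1 = 7.
B2 = 9 − 7 = 2 completes the 9 down.
A1 = 16 − 7 = 9 completes the 16 across.
A2 = 3 − 2 = 1 completes the 3 across.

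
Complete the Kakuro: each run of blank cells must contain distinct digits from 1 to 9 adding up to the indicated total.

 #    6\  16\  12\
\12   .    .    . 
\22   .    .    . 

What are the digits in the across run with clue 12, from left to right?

16 in 2 cells must be {7,9}.
The 22 across and the 6 down share only 5, so R2C1 = 5.
Given what's placed, R2C2 must be 9 to fit the 22 across and 16 down.
R2C3 = 22 − 14 = 8 completes the 22 across.
R1C1 = 6 − 5 = 1 completes the 6 down.
R1C2 = 16 − 9 = 7 completes the 16 down.
R1C3 = 12 − 8 = 4 completes the 12 across.

1, 7, 4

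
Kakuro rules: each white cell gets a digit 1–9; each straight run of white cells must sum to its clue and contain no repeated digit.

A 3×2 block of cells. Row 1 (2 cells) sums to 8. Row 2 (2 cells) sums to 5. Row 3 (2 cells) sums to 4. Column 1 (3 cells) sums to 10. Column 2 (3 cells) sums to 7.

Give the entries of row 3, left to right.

4 in 2 cells must be {1,3}; 7 in 3 cells must be {1,2,4}.
The 4 across and the 7 down share only 1, so (3,2) = 1.
Given what's placed, (1,2) must be 2 to fit the 8 across and 7 down.
(2,2) = 7 − 3 = 4 completes the 7 down.
(3,1) = 4 − 1 = 3 completes the 4 across.
(1,1) = 8 − 2 = 6 completes the 8 across.
(2,1) = 5 − 4 = 1 completes the 5 across.

3 1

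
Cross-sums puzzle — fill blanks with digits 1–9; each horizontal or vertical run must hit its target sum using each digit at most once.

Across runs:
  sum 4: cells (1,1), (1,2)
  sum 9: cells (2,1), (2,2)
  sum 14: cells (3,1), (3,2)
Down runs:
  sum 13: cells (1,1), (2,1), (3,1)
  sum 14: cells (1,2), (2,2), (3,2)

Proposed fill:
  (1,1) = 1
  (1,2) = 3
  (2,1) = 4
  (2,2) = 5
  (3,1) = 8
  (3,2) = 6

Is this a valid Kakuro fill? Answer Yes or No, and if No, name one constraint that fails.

Across: 1+3=4; 4+5=9; 8+6=14. Down: 1+4+8=13; 3+5+6=14. No digit repeats within any run.

Yes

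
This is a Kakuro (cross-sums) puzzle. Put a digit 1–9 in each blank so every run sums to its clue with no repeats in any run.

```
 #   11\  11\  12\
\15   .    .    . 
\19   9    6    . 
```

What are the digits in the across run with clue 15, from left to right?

2 5 8

R1C1 = 11 − 9 = 2 completes the 11 down.
R1C2 = 11 − 6 = 5 completes the 11 down.
R1C3 = 15 − 7 = 8 completes the 15 across.
R2C3 = 19 − 15 = 4 completes the 19 across.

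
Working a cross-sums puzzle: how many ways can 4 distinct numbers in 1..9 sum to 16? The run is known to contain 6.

3

4 distinct digits from 1–9 sum between 10 and 30.
Keeping only sets containing 6.
Enumerating: {1,2,6,7}, {1,4,5,6}, {2,3,5,6}.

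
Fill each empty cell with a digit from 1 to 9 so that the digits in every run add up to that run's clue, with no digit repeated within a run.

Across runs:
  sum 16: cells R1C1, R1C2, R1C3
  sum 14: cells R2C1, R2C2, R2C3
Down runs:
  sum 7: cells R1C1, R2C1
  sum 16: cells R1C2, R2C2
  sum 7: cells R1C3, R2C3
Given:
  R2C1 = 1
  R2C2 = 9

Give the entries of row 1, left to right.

16 in 2 cells must be {7,9}.
R1C1 = 7 − 1 = 6 completes the 7 down.
R1C2 = 16 − 9 = 7 completes the 16 down.
R1C3 = 16 − 13 = 3 completes the 16 across.
R2C3 = 14 − 10 = 4 completes the 14 across.

6 7 3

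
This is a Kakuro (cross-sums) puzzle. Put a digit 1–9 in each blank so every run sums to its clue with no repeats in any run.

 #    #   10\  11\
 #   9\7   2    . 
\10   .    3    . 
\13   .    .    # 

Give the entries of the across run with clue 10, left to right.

1, 3, 6

R1C3 = 7 − 2 = 5 completes the 7 across.
R2C3 = 11 − 5 = 6 completes the 11 down.
R3C2 = 10 − 5 = 5 completes the 10 down.
R2C1 = 10 − 9 = 1 completes the 10 across.
R3C1 = 13 − 5 = 8 completes the 13 across.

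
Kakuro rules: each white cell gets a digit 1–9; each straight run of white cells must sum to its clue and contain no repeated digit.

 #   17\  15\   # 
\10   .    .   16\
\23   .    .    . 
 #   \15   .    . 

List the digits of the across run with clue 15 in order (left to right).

23 in 3 cells must be {6,8,9}; 17 in 2 cells must be {8,9}; 16 in 2 cells must be {7,9}.
The 23 across and the 16 down share only 9, so R2C3 = 9.
R3C3 = 16 − 9 = 7 completes the 16 down.
R2C1 = 8: the only remaining digit allowed by both the 23 across and the 17 down.
R2C2 = 23 − 17 = 6 completes the 23 across.
R3C2 = 15 − 7 = 8 completes the 15 across.
R1C1 = 17 − 8 = 9 completes the 17 down.
R1C2 = 10 − 9 = 1 completes the 10 across.

8 7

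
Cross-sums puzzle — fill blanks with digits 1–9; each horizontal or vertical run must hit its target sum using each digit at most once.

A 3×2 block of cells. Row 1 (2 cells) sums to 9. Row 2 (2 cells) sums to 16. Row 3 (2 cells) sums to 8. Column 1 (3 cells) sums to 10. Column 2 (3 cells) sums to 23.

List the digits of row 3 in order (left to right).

2, 6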